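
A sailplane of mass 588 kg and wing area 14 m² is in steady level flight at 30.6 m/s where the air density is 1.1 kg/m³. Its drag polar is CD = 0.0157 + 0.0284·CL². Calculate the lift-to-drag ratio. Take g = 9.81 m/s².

L/D = 23.6

In steady level flight, lift balances weight: W = mg = 588 × 9.81 = 5768.3 N.
Dynamic pressure q = 0.5 × 1.1 × 30.6² = 515 Pa.
CL = W/(q·S) = 5768.3 / (515 × 14) = 0.8.
CD = 0.0157 + 0.0284 × 0.8² = 0.03388.
L/D = CL/CD = 0.8 / 0.03388 = 23.6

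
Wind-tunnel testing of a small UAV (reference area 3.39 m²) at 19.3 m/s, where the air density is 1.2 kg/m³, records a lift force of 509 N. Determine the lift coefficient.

From L = ½ρv²S·CL, rearranging gives CL = 2L/(ρv²S).
CL = 2 × 509 / (1.2 × 19.3² × 3.39) = 0.672

CL = 0.672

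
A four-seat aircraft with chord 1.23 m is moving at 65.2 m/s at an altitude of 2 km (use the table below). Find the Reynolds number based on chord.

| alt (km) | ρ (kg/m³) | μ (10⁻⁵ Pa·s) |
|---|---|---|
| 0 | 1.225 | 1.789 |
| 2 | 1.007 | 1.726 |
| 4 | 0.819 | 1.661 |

At 2 km, from the table: ρ = 1.007 kg/m³, μ = 1.726×10⁻⁵ Pa·s.
Re = ρ·v·c/μ = 1.007 × 65.2 × 1.23 / (1.726×10⁻⁵) = 4.68×10^6

Re = 4.68×10^6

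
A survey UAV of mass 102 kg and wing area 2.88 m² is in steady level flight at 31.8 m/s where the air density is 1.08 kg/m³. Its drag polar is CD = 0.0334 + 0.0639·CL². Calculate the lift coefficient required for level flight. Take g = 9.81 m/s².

CL = 0.636

Weight W = mg = 102 × 9.81 = 1000.6 N; in level flight L = W.
Dynamic pressure q = 0.5 × 1.08 × 31.8² = 546.1 Pa.
Required CL = L/(qS) = 1000.6/(546.1·2.88) = 0.6363.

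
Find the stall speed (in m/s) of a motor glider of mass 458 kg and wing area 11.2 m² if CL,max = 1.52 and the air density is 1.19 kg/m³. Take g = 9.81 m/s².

V_stall = 21.1 m/s

Stall occurs when L = W at CL,max. W = mg = 458 × 9.81 = 4493 N.
From L = ½ρV²S·CL,max = W: V_stall = √(2W/(ρSCL,max)) = √(2·4493/(1.19·11.2·1.52))
V_stall = √443.6 = 21.1 m/s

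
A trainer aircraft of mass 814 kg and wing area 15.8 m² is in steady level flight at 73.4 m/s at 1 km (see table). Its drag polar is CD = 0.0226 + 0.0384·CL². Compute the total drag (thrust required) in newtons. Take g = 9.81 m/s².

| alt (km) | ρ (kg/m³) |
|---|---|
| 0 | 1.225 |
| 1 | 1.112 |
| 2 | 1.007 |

D = 1120 N

At 1 km, from the table: ρ = 1.112 kg/m³.
Level flight ⇒ L = W = m·g = 814 × 9.81 = 7985.3 N.
q = ½ρv² = ½ × 1.112 × 73.4² = 2995 Pa.
CL = W/(q·S) = 7985.3 / (2995 × 15.8) = 0.1687.
CD = 0.0226 + 0.0384 × 0.1687² = 0.02369.
D = q·S·CD = 2995 × 15.8 × 0.02369 = 1121 N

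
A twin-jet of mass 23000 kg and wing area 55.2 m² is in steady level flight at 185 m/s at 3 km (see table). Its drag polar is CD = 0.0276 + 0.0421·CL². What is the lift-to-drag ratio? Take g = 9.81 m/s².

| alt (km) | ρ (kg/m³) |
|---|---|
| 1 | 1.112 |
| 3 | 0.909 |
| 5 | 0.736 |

At 3 km, from the table: ρ = 0.909 kg/m³.
Level flight ⇒ L = W = m·g = 23000 × 9.81 = 2.2563×10^5 N.
q = ½ρv² = ½ × 0.909 × 185² = 15560 Pa.
CL = 2W/(ρv²S) = 2×2.2563×10^5/(0.909×185²×55.2) = 0.2628.
CD = 0.0276 + 0.0421 × 0.2628² = 0.03051.
L/D = CL/CD = 0.2628 / 0.03051 = 8.61

L/D = 8.61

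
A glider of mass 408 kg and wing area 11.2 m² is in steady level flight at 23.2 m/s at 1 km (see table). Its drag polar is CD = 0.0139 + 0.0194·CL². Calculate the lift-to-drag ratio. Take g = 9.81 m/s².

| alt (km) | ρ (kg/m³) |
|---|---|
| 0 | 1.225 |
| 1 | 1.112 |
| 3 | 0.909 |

At 1 km, from the table: ρ = 1.112 kg/m³.
In steady level flight, lift balances weight: W = mg = 408 × 9.81 = 4002.5 N.
q = ½ρv² = ½ × 1.112 × 23.2² = 299.3 Pa.
Required CL = L/(qS) = 4002.5/(299.3·11.2) = 1.194.
CD = 0.0139 + 0.0194 × 1.194² = 0.04156.
L/D = CL/CD = 1.194 / 0.04156 = 28.7

L/D = 28.7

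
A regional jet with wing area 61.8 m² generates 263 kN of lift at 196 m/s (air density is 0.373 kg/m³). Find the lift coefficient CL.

From L = ½ρv²S·CL, rearranging gives CL = 2L/(ρv²S).
CL = 2 × 2.63×10^5 / (0.373 × 196² × 61.8) = 0.594

CL = 0.594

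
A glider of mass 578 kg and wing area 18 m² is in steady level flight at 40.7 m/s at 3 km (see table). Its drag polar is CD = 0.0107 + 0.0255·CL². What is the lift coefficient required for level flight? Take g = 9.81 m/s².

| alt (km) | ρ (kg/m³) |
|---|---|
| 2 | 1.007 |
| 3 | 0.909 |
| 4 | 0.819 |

At 3 km, from the table: ρ = 0.909 kg/m³.
In steady level flight, lift balances weight: W = mg = 578 × 9.81 = 5670.2 N.
Dynamic pressure q = 0.5 × 0.909 × 40.7² = 752.9 Pa.
CL = 2W/(ρv²S) = 2×5670.2/(0.909×40.7²×18) = 0.4184.

CL = 0.418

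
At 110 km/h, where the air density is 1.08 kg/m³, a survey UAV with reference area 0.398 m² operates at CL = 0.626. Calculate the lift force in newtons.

L = 126 N

Convert speed: v = 110 km/h ÷ 3.6 = 30.56 m/s.
Dynamic pressure q = ½ρv² = ½ × 1.08 × 30.56² = 504.2 Pa.
L = q·S·CL = 504.2 × 0.398 × 0.626 = 126 N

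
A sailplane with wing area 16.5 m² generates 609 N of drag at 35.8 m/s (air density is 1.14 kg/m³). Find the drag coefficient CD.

CD = 0.0505

From D = ½ρv²S·CD, rearranging gives CD = 2D/(ρv²S).
CD = 2 × 609 / (1.14 × 35.8² × 16.5) = 0.0505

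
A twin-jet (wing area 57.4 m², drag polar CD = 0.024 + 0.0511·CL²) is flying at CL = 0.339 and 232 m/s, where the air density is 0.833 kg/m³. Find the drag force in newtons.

D = 38400 N

CD = 0.024 + 0.0511 × 0.339² = 0.02987
D = ½ρv²S·CD = ½ × 0.833 × 232² × 57.4 × 0.02987 = 38400 N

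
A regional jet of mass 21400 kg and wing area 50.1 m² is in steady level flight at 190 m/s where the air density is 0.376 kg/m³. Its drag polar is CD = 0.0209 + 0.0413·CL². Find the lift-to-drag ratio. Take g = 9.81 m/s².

L/D = 16.8

In steady level flight, lift balances weight: W = mg = 21400 × 9.81 = 2.0993×10^5 N.
Dynamic pressure q = 0.5 × 0.376 × 190² = 6787 Pa.
CL = W/(q·S) = 2.0993×10^5 / (6787 × 50.1) = 0.6174.
CD = 0.0209 + 0.0413 × 0.6174² = 0.03664.
L/D = CL/CD = 0.6174 / 0.03664 = 16.8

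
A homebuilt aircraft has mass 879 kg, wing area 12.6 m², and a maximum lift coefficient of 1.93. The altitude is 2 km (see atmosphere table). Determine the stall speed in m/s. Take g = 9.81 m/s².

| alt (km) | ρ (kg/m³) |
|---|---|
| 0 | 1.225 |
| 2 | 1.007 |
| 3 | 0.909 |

At 2 km, from the table: ρ = 1.007 kg/m³.
Stall occurs when L = W at CL,max. W = mg = 879 × 9.81 = 8623 N.
From L = ½ρV²S·CL,max = W: V_stall = √(2W/(ρSCL,max)) = √(2·8623/(1.007·12.6·1.93))
V_stall = √704.3 = 26.5 m/s

V_stall = 26.5 m/s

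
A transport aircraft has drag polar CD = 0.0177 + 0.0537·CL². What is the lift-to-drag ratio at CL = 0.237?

CD = 0.0177 + 0.0537 × 0.237² = 0.02072
L/D = CL/CD = 0.237 / 0.02072 = 11.4

L/D = 11.4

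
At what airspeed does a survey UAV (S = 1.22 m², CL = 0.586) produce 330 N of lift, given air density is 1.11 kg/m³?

v = 28.8 m/s

L = ½ρv²S·CL ⇒ v = √(2L/(ρ·S·CL))
v = √(2 × 330 / (1.11 × 1.22 × 0.586)) = √831.7 = 28.8 m/s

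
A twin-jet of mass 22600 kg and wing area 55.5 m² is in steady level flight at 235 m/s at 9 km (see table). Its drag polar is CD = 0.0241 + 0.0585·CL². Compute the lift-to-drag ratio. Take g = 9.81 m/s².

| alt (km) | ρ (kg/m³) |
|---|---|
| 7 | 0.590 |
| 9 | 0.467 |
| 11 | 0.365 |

L/D = 10.4

At 9 km, from the table: ρ = 0.467 kg/m³.
Level flight ⇒ L = W = m·g = 22600 × 9.81 = 2.2171×10^5 N.
q = ½ρv² = ½ × 0.467 × 235² = 12900 Pa.
CL = 2W/(ρv²S) = 2×2.2171×10^5/(0.467×235²×55.5) = 0.3098.
CD = 0.0241 + 0.0585 × 0.3098² = 0.02971.
L/D = CL/CD = 0.3098 / 0.02971 = 10.4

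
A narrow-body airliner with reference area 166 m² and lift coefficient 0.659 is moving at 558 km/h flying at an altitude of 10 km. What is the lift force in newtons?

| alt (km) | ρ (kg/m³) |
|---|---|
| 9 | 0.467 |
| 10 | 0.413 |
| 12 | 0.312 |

L = 5.43×10^5 N

At 10 km, from the table: ρ = 0.413 kg/m³.
Convert speed: v = 558 km/h ÷ 3.6 = 155 m/s.
L = ½ρv²S·CL = ½ × 0.413 × 155² × 166 × 0.659 = 5.43×10^5 N ≈ 543 kN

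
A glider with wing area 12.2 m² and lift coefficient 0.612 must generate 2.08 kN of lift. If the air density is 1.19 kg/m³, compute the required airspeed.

v = 21.6 m/s

L = ½ρv²S·CL ⇒ v = √(2L/(ρ·S·CL))
v = √(2 × 2080 / (1.19 × 12.2 × 0.612)) = √468.2 = 21.6 m/s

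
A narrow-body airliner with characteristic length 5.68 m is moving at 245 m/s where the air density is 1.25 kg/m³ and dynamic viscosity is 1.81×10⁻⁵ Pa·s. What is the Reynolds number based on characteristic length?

Re = 9.61×10^7

Re = ρ·v·c/μ = 1.25 × 245 × 5.68 / (1.81×10⁻⁵) = 9.61×10^7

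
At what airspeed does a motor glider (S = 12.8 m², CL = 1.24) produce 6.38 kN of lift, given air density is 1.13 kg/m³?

L = ½ρv²S·CL ⇒ v = √(2L/(ρ·S·CL))
v = √(2 × 6380 / (1.13 × 12.8 × 1.24)) = √711.4 = 26.7 m/s

v = 26.7 m/s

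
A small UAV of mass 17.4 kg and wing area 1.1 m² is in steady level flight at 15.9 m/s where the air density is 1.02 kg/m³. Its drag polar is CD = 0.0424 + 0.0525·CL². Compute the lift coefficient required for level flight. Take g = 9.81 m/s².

Weight W = mg = 17.4 × 9.81 = 170.69 N; in level flight L = W.
Dynamic pressure q = 0.5 × 1.02 × 15.9² = 128.9 Pa.
Required CL = L/(qS) = 170.69/(128.9·1.1) = 1.204.

CL = 1.2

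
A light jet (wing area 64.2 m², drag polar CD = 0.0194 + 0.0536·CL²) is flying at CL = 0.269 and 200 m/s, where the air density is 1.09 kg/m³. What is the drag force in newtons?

CD = 0.0194 + 0.0536 × 0.269² = 0.02328
D = ½ρv²S·CD = ½ × 1.09 × 200² × 64.2 × 0.02328 = 32600 N

D = 32600 N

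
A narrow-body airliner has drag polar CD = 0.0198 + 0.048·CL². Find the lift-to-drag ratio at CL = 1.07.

L/D = 14.3

CD = 0.0198 + 0.048 × 1.07² = 0.07476
L/D = CL/CD = 1.07 / 0.07476 = 14.3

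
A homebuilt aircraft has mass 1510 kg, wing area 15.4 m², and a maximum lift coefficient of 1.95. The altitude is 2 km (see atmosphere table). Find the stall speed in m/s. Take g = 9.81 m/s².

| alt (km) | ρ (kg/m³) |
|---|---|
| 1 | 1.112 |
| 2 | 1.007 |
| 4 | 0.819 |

V_stall = 31.3 m/s

At 2 km, from the table: ρ = 1.007 kg/m³.
Stall occurs when L = W at CL,max. W = mg = 1510 × 9.81 = 14810 N.
V_stall = √(2W/(ρ·S·CL,max)) = √(2 × 14810 / (1.007 × 15.4 × 1.95))
V_stall = √979.7 = 31.3 m/s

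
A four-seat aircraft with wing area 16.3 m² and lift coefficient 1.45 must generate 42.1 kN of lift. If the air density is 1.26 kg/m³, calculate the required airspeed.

L = ½ρv²S·CL ⇒ v = √(2L/(ρ·S·CL))
v = √(2 × 42100 / (1.26 × 16.3 × 1.45)) = √2827 = 53.2 m/s

v = 53.2 m/s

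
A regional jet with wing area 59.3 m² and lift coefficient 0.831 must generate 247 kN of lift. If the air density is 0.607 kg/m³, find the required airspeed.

v = 129 m/s

L = ½ρv²S·CL ⇒ v = √(2L/(ρ·S·CL))
v = √(2 × 2.47×10^5 / (0.607 × 59.3 × 0.831)) = √16520 = 129 m/s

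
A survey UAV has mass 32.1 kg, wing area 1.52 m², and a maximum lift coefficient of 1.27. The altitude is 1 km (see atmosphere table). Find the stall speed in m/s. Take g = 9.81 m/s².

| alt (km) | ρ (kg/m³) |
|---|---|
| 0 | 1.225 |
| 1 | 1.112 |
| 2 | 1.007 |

At 1 km, from the table: ρ = 1.112 kg/m³.
Weight W = mg = 32.1 × 9.81 = 314.9 N.
V_stall = √(2W/(ρ·S·CL,max)) = √(2 × 314.9 / (1.112 × 1.52 × 1.27))
V_stall = √293.4 = 17.1 m/s

V_stall = 17.1 m/s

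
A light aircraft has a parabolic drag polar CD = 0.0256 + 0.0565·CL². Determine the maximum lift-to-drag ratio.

For CD = CD0 + K·CL², (L/D)max occurs at CL* = √(CD0/K) and equals 1/(2√(K·CD0)).
(L/D)max = 1/(2√(0.0565 × 0.0256)) = 1/(2 × 0.03803) = 13.1

(L/D)max = 13.1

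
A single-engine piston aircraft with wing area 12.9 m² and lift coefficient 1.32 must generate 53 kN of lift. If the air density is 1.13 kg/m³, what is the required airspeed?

v = 74.2 m/s

L = ½ρv²S·CL ⇒ v = √(2L/(ρ·S·CL))
v = √(2 × 53000 / (1.13 × 12.9 × 1.32)) = √5509 = 74.2 m/s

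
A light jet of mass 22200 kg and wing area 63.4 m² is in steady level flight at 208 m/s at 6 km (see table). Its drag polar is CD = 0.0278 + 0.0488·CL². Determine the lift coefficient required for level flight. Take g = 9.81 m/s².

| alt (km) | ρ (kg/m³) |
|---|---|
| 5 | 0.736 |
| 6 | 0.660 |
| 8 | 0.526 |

CL = 0.241

At 6 km, from the table: ρ = 0.660 kg/m³.
Level flight ⇒ L = W = m·g = 22200 × 9.81 = 2.1778×10^5 N.
q = ½ρv² = ½ × 0.66 × 208² = 14280 Pa.
CL = 2W/(ρv²S) = 2×2.1778×10^5/(0.66×208²×63.4) = 0.2406.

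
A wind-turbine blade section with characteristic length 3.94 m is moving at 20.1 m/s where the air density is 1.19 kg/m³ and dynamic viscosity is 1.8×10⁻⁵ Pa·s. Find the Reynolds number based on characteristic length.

Re = ρ·v·c/μ = 1.19 × 20.1 × 3.94 / (1.8×10⁻⁵) = 5.24×10^6

Re = 5.24×10^6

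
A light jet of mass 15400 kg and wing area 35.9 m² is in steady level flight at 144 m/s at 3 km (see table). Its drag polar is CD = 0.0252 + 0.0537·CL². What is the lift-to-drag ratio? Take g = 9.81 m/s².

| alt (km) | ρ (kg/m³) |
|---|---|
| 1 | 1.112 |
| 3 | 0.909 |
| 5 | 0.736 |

L/D = 12.4

At 3 km, from the table: ρ = 0.909 kg/m³.
Level flight ⇒ L = W = m·g = 15400 × 9.81 = 1.5107×10^5 N.
Dynamic pressure q = 0.5 × 0.909 × 144² = 9425 Pa.
Required CL = L/(qS) = 1.5107×10^5/(9425·35.9) = 0.4465.
CD = 0.0252 + 0.0537 × 0.4465² = 0.03591.
L/D = CL/CD = 0.4465 / 0.03591 = 12.4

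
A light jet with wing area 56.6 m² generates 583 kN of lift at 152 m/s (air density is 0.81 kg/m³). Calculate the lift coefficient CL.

CL = 1.1

From L = ½ρv²S·CL, rearranging gives CL = 2L/(ρv²S).
CL = 2 × 5.83×10^5 / (0.81 × 152² × 56.6) = 1.1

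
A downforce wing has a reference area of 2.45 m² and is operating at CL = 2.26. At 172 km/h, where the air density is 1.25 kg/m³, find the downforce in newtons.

Convert speed: v = 172 km/h ÷ 3.6 = 47.78 m/s.
Dynamic pressure q = ½ρv² = ½ × 1.25 × 47.78² = 1427 Pa.
L = q·S·CL = 1427 × 2.45 × 2.26 = 7900 N ≈ 7.9 kN

L = 7900 N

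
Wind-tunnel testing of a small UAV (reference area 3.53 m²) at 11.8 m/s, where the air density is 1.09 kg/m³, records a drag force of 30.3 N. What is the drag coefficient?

From D = ½ρv²S·CD, rearranging gives CD = 2D/(ρv²S).
CD = 2 × 30.3 / (1.09 × 11.8² × 3.53) = 0.113

CD = 0.113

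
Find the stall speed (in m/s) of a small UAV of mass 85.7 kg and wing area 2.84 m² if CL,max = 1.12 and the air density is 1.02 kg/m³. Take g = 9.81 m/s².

Weight W = mg = 85.7 × 9.81 = 840.7 N.
From L = ½ρV²S·CL,max = W: V_stall = √(2W/(ρSCL,max)) = √(2·840.7/(1.02·2.84·1.12))
V_stall = √518.3 = 22.8 m/s

V_stall = 22.8 m/s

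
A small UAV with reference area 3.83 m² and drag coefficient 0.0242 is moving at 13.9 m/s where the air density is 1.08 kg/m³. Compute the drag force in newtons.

Dynamic pressure q = ½ρv² = ½ × 1.08 × 13.9² = 104.3 Pa.
D = q·S·CD = 104.3 × 3.83 × 0.0242 = 9.67 N

D = 9.67 N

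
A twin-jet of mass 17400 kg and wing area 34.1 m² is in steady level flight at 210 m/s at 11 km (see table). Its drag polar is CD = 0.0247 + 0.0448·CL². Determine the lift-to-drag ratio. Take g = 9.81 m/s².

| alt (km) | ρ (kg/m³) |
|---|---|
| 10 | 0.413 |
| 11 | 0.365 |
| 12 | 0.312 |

At 11 km, from the table: ρ = 0.365 kg/m³.
In steady level flight, lift balances weight: W = mg = 17400 × 9.81 = 1.7069×10^5 N.
q = ½ρv² = ½ × 0.365 × 210² = 8048 Pa.
Required CL = L/(qS) = 1.7069×10^5/(8048·34.1) = 0.622.
CD = 0.0247 + 0.0448 × 0.622² = 0.04203.
L/D = CL/CD = 0.622 / 0.04203 = 14.8

L/D = 14.8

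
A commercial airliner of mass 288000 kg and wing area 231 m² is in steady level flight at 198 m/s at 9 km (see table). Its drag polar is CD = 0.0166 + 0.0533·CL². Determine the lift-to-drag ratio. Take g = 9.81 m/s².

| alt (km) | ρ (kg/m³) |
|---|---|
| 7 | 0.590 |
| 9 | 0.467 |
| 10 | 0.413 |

At 9 km, from the table: ρ = 0.467 kg/m³.
Weight W = mg = 288000 × 9.81 = 2.8253×10^6 N; in level flight L = W.
Dynamic pressure q = 0.5 × 0.467 × 198² = 9154 Pa.
Required CL = L/(qS) = 2.8253×10^6/(9154·231) = 1.336.
CD = 0.0166 + 0.0533 × 1.336² = 0.1117.
L/D = CL/CD = 1.336 / 0.1117 = 12

L/D = 12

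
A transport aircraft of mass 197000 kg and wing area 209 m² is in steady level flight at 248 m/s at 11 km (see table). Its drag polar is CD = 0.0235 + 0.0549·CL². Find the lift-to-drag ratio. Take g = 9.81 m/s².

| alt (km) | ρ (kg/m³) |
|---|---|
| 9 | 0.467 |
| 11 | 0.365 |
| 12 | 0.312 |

At 11 km, from the table: ρ = 0.365 kg/m³.
In steady level flight, lift balances weight: W = mg = 197000 × 9.81 = 1.9326×10^6 N.
q = ½ρv² = ½ × 0.365 × 248² = 11220 Pa.
CL = 2W/(ρv²S) = 2×1.9326×10^6/(0.365×248²×209) = 0.8238.
CD = 0.0235 + 0.0549 × 0.8238² = 0.06076.
L/D = CL/CD = 0.8238 / 0.06076 = 13.6

L/D = 13.6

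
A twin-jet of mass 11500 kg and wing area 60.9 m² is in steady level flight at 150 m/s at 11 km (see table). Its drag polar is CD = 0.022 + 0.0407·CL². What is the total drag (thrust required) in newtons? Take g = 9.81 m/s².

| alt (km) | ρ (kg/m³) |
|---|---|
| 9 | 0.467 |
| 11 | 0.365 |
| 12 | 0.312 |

At 11 km, from the table: ρ = 0.365 kg/m³.
Level flight ⇒ L = W = m·g = 11500 × 9.81 = 1.1282×10^5 N.
q = ½ρv² = ½ × 0.365 × 150² = 4106 Pa.
CL = W/(q·S) = 1.1282×10^5 / (4106 × 60.9) = 0.4511.
CD = 0.022 + 0.0407 × 0.4511² = 0.03028.
D = q·S·CD = 4106 × 60.9 × 0.03028 = 7573 N

D = 7570 N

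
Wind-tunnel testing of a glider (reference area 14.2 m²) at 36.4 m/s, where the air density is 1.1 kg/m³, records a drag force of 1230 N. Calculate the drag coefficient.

CD = 0.119

From D = ½ρv²S·CD, rearranging gives CD = 2D/(ρv²S).
CD = 2 × 1230 / (1.1 × 36.4² × 14.2) = 0.119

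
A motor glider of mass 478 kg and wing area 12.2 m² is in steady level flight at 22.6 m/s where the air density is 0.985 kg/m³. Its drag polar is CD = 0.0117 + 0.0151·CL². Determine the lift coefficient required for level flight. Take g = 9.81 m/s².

CL = 1.53

Weight W = mg = 478 × 9.81 = 4689.2 N; in level flight L = W.
q = ½ρv² = ½ × 0.985 × 22.6² = 251.5 Pa.
CL = 2W/(ρv²S) = 2×4689.2/(0.985×22.6²×12.2) = 1.528.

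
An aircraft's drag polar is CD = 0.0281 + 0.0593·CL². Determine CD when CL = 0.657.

CD = 0.0537

CD = 0.0281 + 0.0593 × 0.657² = 0.0281 + 0.0256 = 0.0537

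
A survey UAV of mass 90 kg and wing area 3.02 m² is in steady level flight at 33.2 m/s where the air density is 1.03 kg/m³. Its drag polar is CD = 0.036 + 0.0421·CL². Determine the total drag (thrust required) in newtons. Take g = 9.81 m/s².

In steady level flight, lift balances weight: W = mg = 90 × 9.81 = 882.9 N.
q = ½ρv² = ½ × 1.03 × 33.2² = 567.7 Pa.
CL = W/(q·S) = 882.9 / (567.7 × 3.02) = 0.515.
CD = 0.036 + 0.0421 × 0.515² = 0.04717.
D = q·S·CD = 567.7 × 3.02 × 0.04717 = 80.86 N

D = 80.9 N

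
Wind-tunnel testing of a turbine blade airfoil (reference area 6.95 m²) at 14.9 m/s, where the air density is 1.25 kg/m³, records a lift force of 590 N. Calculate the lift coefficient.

CL = 0.612

From L = ½ρv²S·CL, rearranging gives CL = 2L/(ρv²S).
CL = 2 × 590 / (1.25 × 14.9² × 6.95) = 0.612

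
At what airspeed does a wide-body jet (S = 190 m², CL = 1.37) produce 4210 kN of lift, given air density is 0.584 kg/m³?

L = ½ρv²S·CL ⇒ v = √(2L/(ρ·S·CL))
v = √(2 × 4.21×10^6 / (0.584 × 190 × 1.37)) = √55390 = 235 m/s

v = 235 m/s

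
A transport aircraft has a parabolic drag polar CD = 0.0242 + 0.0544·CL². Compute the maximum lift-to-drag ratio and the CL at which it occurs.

(L/D)max = 13.8, at CL = 0.667

For CD = CD0 + K·CL², (L/D)max occurs at CL* = √(CD0/K) and equals 1/(2√(K·CD0)).
(L/D)max = 1/(2√(0.0544 × 0.0242)) = 1/(2 × 0.03628) = 13.8
CL* = √(0.0242/0.0544) = 0.667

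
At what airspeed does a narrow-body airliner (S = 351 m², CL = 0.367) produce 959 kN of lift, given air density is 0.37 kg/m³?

L = ½ρv²S·CL ⇒ v = √(2L/(ρ·S·CL))
v = √(2 × 9.59×10^5 / (0.37 × 351 × 0.367)) = √40240 = 201 m/s

v = 201 m/s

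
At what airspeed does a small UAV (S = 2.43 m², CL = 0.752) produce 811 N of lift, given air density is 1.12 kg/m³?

v = 28.2 m/s

L = ½ρv²S·CL ⇒ v = √(2L/(ρ·S·CL))
v = √(2 × 811 / (1.12 × 2.43 × 0.752)) = √792.5 = 28.2 m/s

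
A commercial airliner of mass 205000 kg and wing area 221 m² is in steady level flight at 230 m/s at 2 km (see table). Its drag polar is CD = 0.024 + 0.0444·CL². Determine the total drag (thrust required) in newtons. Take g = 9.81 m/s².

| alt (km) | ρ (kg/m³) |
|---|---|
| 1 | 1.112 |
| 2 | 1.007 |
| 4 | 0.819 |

D = 1.72×10^5 N

At 2 km, from the table: ρ = 1.007 kg/m³.
In steady level flight, lift balances weight: W = mg = 205000 × 9.81 = 2.011×10^6 N.
Dynamic pressure q = 0.5 × 1.007 × 230² = 26640 Pa.
CL = W/(q·S) = 2.011×10^6 / (26640 × 221) = 0.3416.
CD = 0.024 + 0.0444 × 0.3416² = 0.02918.
D = q·S·CD = 26640 × 221 × 0.02918 = 1.718×10^5 N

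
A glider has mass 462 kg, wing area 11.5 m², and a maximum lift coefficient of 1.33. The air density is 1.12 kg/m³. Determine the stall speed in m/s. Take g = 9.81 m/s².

V_stall = 23 m/s

Weight W = mg = 462 × 9.81 = 4532 N.
V_stall = √(2W/(ρ·S·CL,max)) = √(2 × 4532 / (1.12 × 11.5 × 1.33))
V_stall = √529.1 = 23 m/s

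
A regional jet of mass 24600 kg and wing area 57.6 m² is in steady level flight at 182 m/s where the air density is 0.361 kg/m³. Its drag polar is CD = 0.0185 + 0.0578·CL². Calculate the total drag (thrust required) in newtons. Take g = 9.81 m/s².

D = 16100 N

Level flight ⇒ L = W = m·g = 24600 × 9.81 = 2.4133×10^5 N.
q = ½ρv² = ½ × 0.361 × 182² = 5979 Pa.
CL = W/(q·S) = 2.4133×10^5 / (5979 × 57.6) = 0.7007.
CD = 0.0185 + 0.0578 × 0.7007² = 0.04688.
D = q·S·CD = 5979 × 57.6 × 0.04688 = 16150 N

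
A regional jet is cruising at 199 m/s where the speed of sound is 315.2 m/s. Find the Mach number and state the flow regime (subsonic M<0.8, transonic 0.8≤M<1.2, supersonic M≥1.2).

M = 0.631 (subsonic)

M = v/a = 199 / 315.2 = 0.631
M = 0.631 → subsonic.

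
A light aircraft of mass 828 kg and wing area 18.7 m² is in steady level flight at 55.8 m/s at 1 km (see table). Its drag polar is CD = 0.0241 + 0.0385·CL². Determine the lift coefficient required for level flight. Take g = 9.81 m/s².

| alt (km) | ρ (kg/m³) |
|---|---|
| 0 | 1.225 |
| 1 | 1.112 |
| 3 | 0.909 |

At 1 km, from the table: ρ = 1.112 kg/m³.
Weight W = mg = 828 × 9.81 = 8122.7 N; in level flight L = W.
q = ½ρv² = ½ × 1.112 × 55.8² = 1731 Pa.
CL = 2W/(ρv²S) = 2×8122.7/(1.112×55.8²×18.7) = 0.2509.

CL = 0.251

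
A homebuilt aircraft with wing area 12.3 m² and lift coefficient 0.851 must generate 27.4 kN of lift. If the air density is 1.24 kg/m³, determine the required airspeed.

v = 65 m/s

L = ½ρv²S·CL ⇒ v = √(2L/(ρ·S·CL))
v = √(2 × 27400 / (1.24 × 12.3 × 0.851)) = √4222 = 65 m/s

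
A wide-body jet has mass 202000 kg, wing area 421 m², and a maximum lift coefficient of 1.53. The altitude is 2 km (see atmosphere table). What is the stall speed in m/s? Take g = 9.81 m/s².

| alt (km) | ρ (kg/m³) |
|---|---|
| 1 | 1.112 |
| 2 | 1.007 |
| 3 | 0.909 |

At 2 km, from the table: ρ = 1.007 kg/m³.
At stall, lift equals weight: L = W = m·g = 202000 × 9.81 = 1.982×10^6 N.
V_stall = √(2W/(ρ·S·CL,max)) = √(2 × 1.982×10^6 / (1.007 × 421 × 1.53))
V_stall = √6110 = 78.2 m/s

V_stall = 78.2 m/s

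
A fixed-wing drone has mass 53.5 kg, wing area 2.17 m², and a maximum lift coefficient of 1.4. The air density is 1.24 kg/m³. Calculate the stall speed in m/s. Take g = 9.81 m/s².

Stall occurs when L = W at CL,max. W = mg = 53.5 × 9.81 = 524.8 N.
From L = ½ρV²S·CL,max = W: V_stall = √(2W/(ρSCL,max)) = √(2·524.8/(1.24·2.17·1.4))
V_stall = √278.6 = 16.7 m/s

V_stall = 16.7 m/s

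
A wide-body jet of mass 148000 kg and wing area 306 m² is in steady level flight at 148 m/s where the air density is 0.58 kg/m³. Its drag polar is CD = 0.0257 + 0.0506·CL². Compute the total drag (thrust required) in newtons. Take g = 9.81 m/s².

D = 1.05×10^5 N

Weight W = mg = 148000 × 9.81 = 1.4519×10^6 N; in level flight L = W.
Dynamic pressure q = 0.5 × 0.58 × 148² = 6352 Pa.
Required CL = L/(qS) = 1.4519×10^6/(6352·306) = 0.7469.
CD = 0.0257 + 0.0506 × 0.7469² = 0.05393.
D = q·S·CD = 6352 × 306 × 0.05393 = 1.048×10^5 N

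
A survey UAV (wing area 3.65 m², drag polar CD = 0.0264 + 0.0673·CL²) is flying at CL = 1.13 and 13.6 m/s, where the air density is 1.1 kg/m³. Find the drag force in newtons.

D = 41.7 N

CD = 0.0264 + 0.0673 × 1.13² = 0.1123
D = ½ρv²S·CD = ½ × 1.1 × 13.6² × 3.65 × 0.1123 = 41.7 N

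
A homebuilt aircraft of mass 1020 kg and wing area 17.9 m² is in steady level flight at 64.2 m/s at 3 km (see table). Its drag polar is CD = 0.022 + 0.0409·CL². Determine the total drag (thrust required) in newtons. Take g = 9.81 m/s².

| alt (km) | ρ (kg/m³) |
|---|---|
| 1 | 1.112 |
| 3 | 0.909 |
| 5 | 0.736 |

D = 860 N

At 3 km, from the table: ρ = 0.909 kg/m³.
Level flight ⇒ L = W = m·g = 1020 × 9.81 = 10006 N.
q = ½ρv² = ½ × 0.909 × 64.2² = 1873 Pa.
Required CL = L/(qS) = 10006/(1873·17.9) = 0.2984.
CD = 0.022 + 0.0409 × 0.2984² = 0.02564.
D = q·S·CD = 1873 × 17.9 × 0.02564 = 859.8 N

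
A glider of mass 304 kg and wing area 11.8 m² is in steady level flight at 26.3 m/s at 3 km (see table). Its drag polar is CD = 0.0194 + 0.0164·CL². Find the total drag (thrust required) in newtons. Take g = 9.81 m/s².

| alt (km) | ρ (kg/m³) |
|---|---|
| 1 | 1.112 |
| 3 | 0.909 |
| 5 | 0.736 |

D = 111 N

At 3 km, from the table: ρ = 0.909 kg/m³.
In steady level flight, lift balances weight: W = mg = 304 × 9.81 = 2982.2 N.
Dynamic pressure q = 0.5 × 0.909 × 26.3² = 314.4 Pa.
CL = W/(q·S) = 2982.2 / (314.4 × 11.8) = 0.8039.
CD = 0.0194 + 0.0164 × 0.8039² = 0.03.
D = q·S·CD = 314.4 × 11.8 × 0.03 = 111.3 N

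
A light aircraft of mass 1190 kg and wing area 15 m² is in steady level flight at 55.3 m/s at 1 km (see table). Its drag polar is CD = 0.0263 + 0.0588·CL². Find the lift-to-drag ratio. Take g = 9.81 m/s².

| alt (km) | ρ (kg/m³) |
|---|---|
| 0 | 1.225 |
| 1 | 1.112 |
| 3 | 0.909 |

L/D = 11.9

At 1 km, from the table: ρ = 1.112 kg/m³.
Weight W = mg = 1190 × 9.81 = 11674 N; in level flight L = W.
q = ½ρv² = ½ × 1.112 × 55.3² = 1700 Pa.
Required CL = L/(qS) = 11674/(1700·15) = 0.4577.
CD = 0.0263 + 0.0588 × 0.4577² = 0.03862.
L/D = CL/CD = 0.4577 / 0.03862 = 11.9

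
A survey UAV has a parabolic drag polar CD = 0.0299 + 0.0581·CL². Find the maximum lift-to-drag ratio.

For CD = CD0 + K·CL², (L/D)max occurs at CL* = √(CD0/K) and equals 1/(2√(K·CD0)).
(L/D)max = 1/(2√(0.0581 × 0.0299)) = 1/(2 × 0.04168) = 12

(L/D)max = 12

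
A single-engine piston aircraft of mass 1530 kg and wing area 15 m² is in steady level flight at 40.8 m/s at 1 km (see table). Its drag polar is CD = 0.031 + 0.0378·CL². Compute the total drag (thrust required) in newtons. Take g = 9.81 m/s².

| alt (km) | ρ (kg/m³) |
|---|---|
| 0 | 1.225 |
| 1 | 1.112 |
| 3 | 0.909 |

At 1 km, from the table: ρ = 1.112 kg/m³.
In steady level flight, lift balances weight: W = mg = 1530 × 9.81 = 15009 N.
Dynamic pressure q = 0.5 × 1.112 × 40.8² = 925.5 Pa.
CL = 2W/(ρv²S) = 2×15009/(1.112×40.8²×15) = 1.081.
CD = 0.031 + 0.0378 × 1.081² = 0.07518.
D = q·S·CD = 925.5 × 15 × 0.07518 = 1044 N

D = 1040 N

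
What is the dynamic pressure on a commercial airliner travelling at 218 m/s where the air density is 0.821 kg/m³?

q = ½ρv² = ½ × 0.821 × 218² = 19500 Pa

q = 19500 Pa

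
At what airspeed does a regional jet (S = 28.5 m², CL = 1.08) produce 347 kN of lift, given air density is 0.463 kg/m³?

L = ½ρv²S·CL ⇒ v = √(2L/(ρ·S·CL))
v = √(2 × 3.47×10^5 / (0.463 × 28.5 × 1.08)) = √48700 = 221 m/s

v = 221 m/s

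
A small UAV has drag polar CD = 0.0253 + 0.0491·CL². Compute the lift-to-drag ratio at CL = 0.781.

CD = 0.0253 + 0.0491 × 0.781² = 0.05525
L/D = CL/CD = 0.781 / 0.05525 = 14.1

L/D = 14.1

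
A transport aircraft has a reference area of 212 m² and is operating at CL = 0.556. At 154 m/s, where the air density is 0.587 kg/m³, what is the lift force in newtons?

L = 8.2×10^5 N

Dynamic pressure q = ½ρv² = ½ × 0.587 × 154² = 6961 Pa.
L = q·S·CL = 6961 × 212 × 0.556 = 8.2×10^5 N ≈ 820 kN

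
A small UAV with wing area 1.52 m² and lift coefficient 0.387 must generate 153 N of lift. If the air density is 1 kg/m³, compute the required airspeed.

L = ½ρv²S·CL ⇒ v = √(2L/(ρ·S·CL))
v = √(2 × 153 / (1 × 1.52 × 0.387)) = √520.2 = 22.8 m/s

v = 22.8 m/s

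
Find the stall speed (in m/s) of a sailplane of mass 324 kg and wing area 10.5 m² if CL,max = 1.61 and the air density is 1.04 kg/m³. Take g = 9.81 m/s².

Stall occurs when L = W at CL,max. W = mg = 324 × 9.81 = 3178 N.
V_stall = √(2W/(ρ·S·CL,max)) = √(2 × 3178 / (1.04 × 10.5 × 1.61))
V_stall = √361.6 = 19 m/s

V_stall = 19 m/s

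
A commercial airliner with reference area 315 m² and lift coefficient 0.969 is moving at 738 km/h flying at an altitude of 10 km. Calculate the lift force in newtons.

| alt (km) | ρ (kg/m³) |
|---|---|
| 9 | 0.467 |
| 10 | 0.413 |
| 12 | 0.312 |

L = 2.65×10^6 N

At 10 km, from the table: ρ = 0.413 kg/m³.
Convert speed: v = 738 km/h ÷ 3.6 = 205 m/s.
L = ½ρv²S·CL = ½ × 0.413 × 205² × 315 × 0.969 = 2.65×10^6 N ≈ 2650 kN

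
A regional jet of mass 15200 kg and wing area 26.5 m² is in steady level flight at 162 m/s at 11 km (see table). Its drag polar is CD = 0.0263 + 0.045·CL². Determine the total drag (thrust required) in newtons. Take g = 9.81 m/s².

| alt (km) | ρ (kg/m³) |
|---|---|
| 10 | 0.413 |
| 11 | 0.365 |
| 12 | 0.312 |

At 11 km, from the table: ρ = 0.365 kg/m³.
Level flight ⇒ L = W = m·g = 15200 × 9.81 = 1.4911×10^5 N.
q = ½ρv² = ½ × 0.365 × 162² = 4790 Pa.
CL = 2W/(ρv²S) = 2×1.4911×10^5/(0.365×162²×26.5) = 1.175.
CD = 0.0263 + 0.045 × 1.175² = 0.08841.
D = q·S·CD = 4790 × 26.5 × 0.08841 = 11220 N

D = 11200 N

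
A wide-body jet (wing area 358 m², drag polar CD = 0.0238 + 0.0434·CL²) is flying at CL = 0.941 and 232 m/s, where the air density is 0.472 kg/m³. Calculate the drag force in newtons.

CD = 0.0238 + 0.0434 × 0.941² = 0.06223
D = ½ρv²S·CD = ½ × 0.472 × 232² × 358 × 0.06223 = 2.83×10^5 N

D = 2.83×10^5 N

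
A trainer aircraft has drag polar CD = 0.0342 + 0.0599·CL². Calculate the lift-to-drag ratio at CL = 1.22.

CD = 0.0342 + 0.0599 × 1.22² = 0.1234
L/D = CL/CD = 1.22 / 0.1234 = 9.89

L/D = 9.89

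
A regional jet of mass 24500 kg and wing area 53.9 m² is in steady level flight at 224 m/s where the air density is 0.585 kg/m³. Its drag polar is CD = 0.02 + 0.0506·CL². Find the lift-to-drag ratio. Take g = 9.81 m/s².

L/D = 12.3

Level flight ⇒ L = W = m·g = 24500 × 9.81 = 2.4034×10^5 N.
q = ½ρv² = ½ × 0.585 × 224² = 14680 Pa.
CL = W/(q·S) = 2.4034×10^5 / (14680 × 53.9) = 0.3038.
CD = 0.02 + 0.0506 × 0.3038² = 0.02467.
L/D = CL/CD = 0.3038 / 0.02467 = 12.3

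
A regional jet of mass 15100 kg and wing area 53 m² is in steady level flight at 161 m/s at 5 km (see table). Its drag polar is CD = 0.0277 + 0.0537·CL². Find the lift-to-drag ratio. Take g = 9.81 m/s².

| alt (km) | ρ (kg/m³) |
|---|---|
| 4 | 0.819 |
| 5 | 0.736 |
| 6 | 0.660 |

L/D = 9.07

At 5 km, from the table: ρ = 0.736 kg/m³.
Level flight ⇒ L = W = m·g = 15100 × 9.81 = 1.4813×10^5 N.
Dynamic pressure q = 0.5 × 0.736 × 161² = 9539 Pa.
CL = W/(q·S) = 1.4813×10^5 / (9539 × 53) = 0.293.
CD = 0.0277 + 0.0537 × 0.293² = 0.03231.
L/D = CL/CD = 0.293 / 0.03231 = 9.07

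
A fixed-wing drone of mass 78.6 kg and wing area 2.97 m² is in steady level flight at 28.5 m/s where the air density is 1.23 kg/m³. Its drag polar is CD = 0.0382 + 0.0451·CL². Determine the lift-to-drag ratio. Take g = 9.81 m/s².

Weight W = mg = 78.6 × 9.81 = 771.07 N; in level flight L = W.
Dynamic pressure q = 0.5 × 1.23 × 28.5² = 499.5 Pa.
CL = 2W/(ρv²S) = 2×771.07/(1.23×28.5²×2.97) = 0.5197.
CD = 0.0382 + 0.0451 × 0.5197² = 0.05038.
L/D = CL/CD = 0.5197 / 0.05038 = 10.3

L/D = 10.3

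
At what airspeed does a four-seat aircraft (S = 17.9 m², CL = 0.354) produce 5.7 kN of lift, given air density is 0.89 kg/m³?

v = 45 m/s

L = ½ρv²S·CL ⇒ v = √(2L/(ρ·S·CL))
v = √(2 × 5700 / (0.89 × 17.9 × 0.354)) = √2021 = 45 m/s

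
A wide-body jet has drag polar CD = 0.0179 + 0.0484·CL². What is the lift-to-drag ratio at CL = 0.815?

L/D = 16.3

CD = 0.0179 + 0.0484 × 0.815² = 0.05005
L/D = CL/CD = 0.815 / 0.05005 = 16.3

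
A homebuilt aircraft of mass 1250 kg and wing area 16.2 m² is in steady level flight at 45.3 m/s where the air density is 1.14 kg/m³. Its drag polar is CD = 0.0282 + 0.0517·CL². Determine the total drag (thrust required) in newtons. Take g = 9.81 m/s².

Level flight ⇒ L = W = m·g = 1250 × 9.81 = 12262 N.
q = ½ρv² = ½ × 1.14 × 45.3² = 1170 Pa.
CL = W/(q·S) = 12262 / (1170 × 16.2) = 0.6471.
CD = 0.0282 + 0.0517 × 0.6471² = 0.04985.
D = q·S·CD = 1170 × 16.2 × 0.04985 = 944.6 N

D = 945 N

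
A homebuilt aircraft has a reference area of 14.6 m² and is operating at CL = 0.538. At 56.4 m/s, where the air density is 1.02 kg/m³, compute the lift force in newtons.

L = 12700 N

Dynamic pressure q = ½ρv² = ½ × 1.02 × 56.4² = 1622 Pa.
L = q·S·CL = 1622 × 14.6 × 0.538 = 12700 N ≈ 12.7 kN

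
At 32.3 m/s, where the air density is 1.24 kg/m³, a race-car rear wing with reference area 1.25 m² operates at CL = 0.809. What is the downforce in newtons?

L = ½ρv²S·CL = ½ × 1.24 × 32.3² × 1.25 × 0.809 = 654 N

L = 654 N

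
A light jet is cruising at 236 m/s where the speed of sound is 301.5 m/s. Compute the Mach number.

M = v/a = 236 / 301.5 = 0.783

M = 0.783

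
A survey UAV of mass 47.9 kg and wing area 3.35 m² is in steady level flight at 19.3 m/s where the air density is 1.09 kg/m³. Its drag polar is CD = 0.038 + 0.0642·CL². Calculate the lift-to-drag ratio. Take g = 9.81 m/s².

Level flight ⇒ L = W = m·g = 47.9 × 9.81 = 469.9 N.
q = ½ρv² = ½ × 1.09 × 19.3² = 203 Pa.
CL = 2W/(ρv²S) = 2×469.9/(1.09×19.3²×3.35) = 0.691.
CD = 0.038 + 0.0642 × 0.691² = 0.06865.
L/D = CL/CD = 0.691 / 0.06865 = 10.1

L/D = 10.1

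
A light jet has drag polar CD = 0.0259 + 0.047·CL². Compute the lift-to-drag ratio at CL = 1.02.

CD = 0.0259 + 0.047 × 1.02² = 0.0748
L/D = CL/CD = 1.02 / 0.0748 = 13.6

L/D = 13.6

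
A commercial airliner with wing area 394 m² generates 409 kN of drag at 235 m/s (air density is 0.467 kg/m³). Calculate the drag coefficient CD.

CD = 0.0805

From D = ½ρv²S·CD, rearranging gives CD = 2D/(ρv²S).
CD = 2 × 4.09×10^5 / (0.467 × 235² × 394) = 0.0805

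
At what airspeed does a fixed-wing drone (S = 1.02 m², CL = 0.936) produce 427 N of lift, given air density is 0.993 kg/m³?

L = ½ρv²S·CL ⇒ v = √(2L/(ρ·S·CL))
v = √(2 × 427 / (0.993 × 1.02 × 0.936)) = √900.8 = 30 m/s

v = 30 m/s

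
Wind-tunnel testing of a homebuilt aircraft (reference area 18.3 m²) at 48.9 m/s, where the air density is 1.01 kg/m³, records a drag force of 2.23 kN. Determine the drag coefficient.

From D = ½ρv²S·CD, rearranging gives CD = 2D/(ρv²S).
CD = 2 × 2230 / (1.01 × 48.9² × 18.3) = 0.101

CD = 0.101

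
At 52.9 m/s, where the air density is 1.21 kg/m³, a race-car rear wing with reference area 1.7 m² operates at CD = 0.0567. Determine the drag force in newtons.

Dynamic pressure q = ½ρv² = ½ × 1.21 × 52.9² = 1693 Pa.
D = q·S·CD = 1693 × 1.7 × 0.0567 = 163 N

D = 163 N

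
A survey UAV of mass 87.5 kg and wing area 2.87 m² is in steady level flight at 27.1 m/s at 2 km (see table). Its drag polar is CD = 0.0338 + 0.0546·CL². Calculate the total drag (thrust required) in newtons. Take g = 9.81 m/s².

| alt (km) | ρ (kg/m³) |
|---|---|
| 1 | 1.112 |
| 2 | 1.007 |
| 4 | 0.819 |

D = 73.8 N

At 2 km, from the table: ρ = 1.007 kg/m³.
Weight W = mg = 87.5 × 9.81 = 858.38 N; in level flight L = W.
q = ½ρv² = ½ × 1.007 × 27.1² = 369.8 Pa.
CL = 2W/(ρv²S) = 2×858.38/(1.007×27.1²×2.87) = 0.8088.
CD = 0.0338 + 0.0546 × 0.8088² = 0.06952.
D = q·S·CD = 369.8 × 2.87 × 0.06952 = 73.78 N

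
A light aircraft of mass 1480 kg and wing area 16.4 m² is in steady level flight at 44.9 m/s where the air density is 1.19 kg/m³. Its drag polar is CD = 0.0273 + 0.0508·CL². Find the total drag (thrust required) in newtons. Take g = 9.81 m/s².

In steady level flight, lift balances weight: W = mg = 1480 × 9.81 = 14519 N.
q = ½ρv² = ½ × 1.19 × 44.9² = 1200 Pa.
CL = 2W/(ρv²S) = 2×14519/(1.19×44.9²×16.4) = 0.738.
CD = 0.0273 + 0.0508 × 0.738² = 0.05497.
D = q·S·CD = 1200 × 16.4 × 0.05497 = 1081 N

D = 1080 N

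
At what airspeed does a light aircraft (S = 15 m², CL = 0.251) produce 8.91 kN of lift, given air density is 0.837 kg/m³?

L = ½ρv²S·CL ⇒ v = √(2L/(ρ·S·CL))
v = √(2 × 8910 / (0.837 × 15 × 0.251)) = √5655 = 75.2 m/s

v = 75.2 m/s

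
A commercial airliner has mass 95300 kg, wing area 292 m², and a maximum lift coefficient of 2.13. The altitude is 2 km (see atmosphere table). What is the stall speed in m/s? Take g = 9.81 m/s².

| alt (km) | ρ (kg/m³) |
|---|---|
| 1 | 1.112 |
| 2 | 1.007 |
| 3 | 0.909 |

At 2 km, from the table: ρ = 1.007 kg/m³.
Stall occurs when L = W at CL,max. W = mg = 95300 × 9.81 = 9.349×10^5 N.
V_stall = √(2W/(ρ·S·CL,max)) = √(2 × 9.349×10^5 / (1.007 × 292 × 2.13))
V_stall = √2985 = 54.6 m/s

V_stall = 54.6 m/s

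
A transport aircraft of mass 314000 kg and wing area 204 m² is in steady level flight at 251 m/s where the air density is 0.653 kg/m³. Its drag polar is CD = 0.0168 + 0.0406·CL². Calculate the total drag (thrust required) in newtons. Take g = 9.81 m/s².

D = 1.62×10^5 N

Weight W = mg = 314000 × 9.81 = 3.0803×10^6 N; in level flight L = W.
Dynamic pressure q = 0.5 × 0.653 × 251² = 20570 Pa.
Required CL = L/(qS) = 3.0803×10^6/(20570·204) = 0.7341.
CD = 0.0168 + 0.0406 × 0.7341² = 0.03868.
D = q·S·CD = 20570 × 204 × 0.03868 = 1.623×10^5 N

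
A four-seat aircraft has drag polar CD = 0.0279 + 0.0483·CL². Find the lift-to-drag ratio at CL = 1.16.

L/D = 12.5

CD = 0.0279 + 0.0483 × 1.16² = 0.09289
L/D = CL/CD = 1.16 / 0.09289 = 12.5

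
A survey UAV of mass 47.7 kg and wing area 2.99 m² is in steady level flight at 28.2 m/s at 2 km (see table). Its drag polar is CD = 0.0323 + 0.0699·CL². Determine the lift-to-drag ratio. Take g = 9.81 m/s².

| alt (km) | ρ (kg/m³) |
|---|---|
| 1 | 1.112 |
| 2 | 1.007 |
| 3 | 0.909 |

L/D = 9.09

At 2 km, from the table: ρ = 1.007 kg/m³.
Weight W = mg = 47.7 × 9.81 = 467.94 N; in level flight L = W.
q = ½ρv² = ½ × 1.007 × 28.2² = 400.4 Pa.
Required CL = L/(qS) = 467.94/(400.4·2.99) = 0.3909.
CD = 0.0323 + 0.0699 × 0.3909² = 0.04298.
L/D = CL/CD = 0.3909 / 0.04298 = 9.09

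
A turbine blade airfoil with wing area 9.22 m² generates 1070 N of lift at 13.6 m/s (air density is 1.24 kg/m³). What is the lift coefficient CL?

CL = 1.01

From L = ½ρv²S·CL, rearranging gives CL = 2L/(ρv²S).
CL = 2 × 1070 / (1.24 × 13.6² × 9.22) = 1.01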